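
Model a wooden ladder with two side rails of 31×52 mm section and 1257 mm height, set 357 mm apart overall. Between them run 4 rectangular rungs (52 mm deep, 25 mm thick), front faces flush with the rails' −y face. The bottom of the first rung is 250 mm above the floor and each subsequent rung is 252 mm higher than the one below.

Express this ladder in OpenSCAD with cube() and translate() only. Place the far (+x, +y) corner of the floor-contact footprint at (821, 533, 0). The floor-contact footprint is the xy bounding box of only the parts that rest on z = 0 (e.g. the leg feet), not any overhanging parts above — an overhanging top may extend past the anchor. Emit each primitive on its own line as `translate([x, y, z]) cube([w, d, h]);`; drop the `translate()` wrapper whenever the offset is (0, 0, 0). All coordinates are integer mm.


translate([464, 481, 0]) cube([31, 52, 1257]);
translate([790, 481, 0]) cube([31, 52, 1257]);
translate([495, 481, 250]) cube([295, 52, 25]);
translate([495, 481, 502]) cube([295, 52, 25]);
translate([495, 481, 754]) cube([295, 52, 25]);
translate([495, 481, 1006]) cube([295, 52, 25]);


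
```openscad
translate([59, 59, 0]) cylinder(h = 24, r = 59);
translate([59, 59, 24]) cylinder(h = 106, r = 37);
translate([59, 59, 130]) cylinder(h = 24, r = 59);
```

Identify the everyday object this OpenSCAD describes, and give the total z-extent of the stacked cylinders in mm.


A spool. The overall height is 154 mm.

Three coaxial cylinders, large–small–large — a spool. Two 24 mm flanges and a 106 mm core give 24 + 106 + 24 = 154 mm.


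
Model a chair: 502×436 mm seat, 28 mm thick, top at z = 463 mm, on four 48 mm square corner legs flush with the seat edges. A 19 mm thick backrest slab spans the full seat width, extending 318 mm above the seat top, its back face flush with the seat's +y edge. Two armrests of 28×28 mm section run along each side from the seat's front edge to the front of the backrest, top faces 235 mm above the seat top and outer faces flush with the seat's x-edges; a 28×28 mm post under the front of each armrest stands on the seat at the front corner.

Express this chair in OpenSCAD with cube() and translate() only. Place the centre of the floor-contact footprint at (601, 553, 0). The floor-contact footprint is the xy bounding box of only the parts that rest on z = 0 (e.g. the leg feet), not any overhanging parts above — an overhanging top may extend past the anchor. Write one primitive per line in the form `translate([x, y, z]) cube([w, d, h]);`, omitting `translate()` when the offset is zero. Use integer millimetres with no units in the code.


translate([350, 335, 435]) cube([502, 436, 28]);
translate([350, 335, 0]) cube([48, 48, 435]);
translate([804, 335, 0]) cube([48, 48, 435]);
translate([350, 723, 0]) cube([48, 48, 435]);
translate([804, 723, 0]) cube([48, 48, 435]);
translate([350, 752, 463]) cube([502, 19, 318]);
translate([350, 335, 670]) cube([28, 417, 28]);
translate([824, 335, 670]) cube([28, 417, 28]);
translate([350, 335, 463]) cube([28, 28, 207]);
translate([824, 335, 463]) cube([28, 28, 207]);


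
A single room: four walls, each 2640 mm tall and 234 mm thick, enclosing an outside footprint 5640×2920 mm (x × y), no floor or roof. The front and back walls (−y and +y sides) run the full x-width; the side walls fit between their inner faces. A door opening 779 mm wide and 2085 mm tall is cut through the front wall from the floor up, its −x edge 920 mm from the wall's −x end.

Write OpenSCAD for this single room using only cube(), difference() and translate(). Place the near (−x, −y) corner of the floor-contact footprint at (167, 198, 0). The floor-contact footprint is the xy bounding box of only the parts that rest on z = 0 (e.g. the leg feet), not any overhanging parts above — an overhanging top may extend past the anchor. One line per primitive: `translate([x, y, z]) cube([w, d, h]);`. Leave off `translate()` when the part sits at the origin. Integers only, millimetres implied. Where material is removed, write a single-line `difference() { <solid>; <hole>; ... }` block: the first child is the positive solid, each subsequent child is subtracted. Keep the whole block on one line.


difference() { translate([167, 198, 0]) cube([5640, 234, 2640]); translate([1087, 198, 0]) cube([779, 234, 2085]); }
translate([167, 2884, 0]) cube([5640, 234, 2640]);
translate([167, 432, 0]) cube([234, 2452, 2640]);
translate([5573, 432, 0]) cube([234, 2452, 2640]);


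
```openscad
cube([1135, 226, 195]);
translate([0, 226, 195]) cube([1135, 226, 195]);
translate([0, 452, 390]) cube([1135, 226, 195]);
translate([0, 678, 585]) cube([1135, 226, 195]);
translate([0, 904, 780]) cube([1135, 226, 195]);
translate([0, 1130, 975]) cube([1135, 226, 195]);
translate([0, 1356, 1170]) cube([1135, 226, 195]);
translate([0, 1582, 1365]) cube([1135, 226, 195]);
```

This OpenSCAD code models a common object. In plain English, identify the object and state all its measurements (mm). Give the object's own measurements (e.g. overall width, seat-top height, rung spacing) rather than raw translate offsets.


A straight staircase of 8 solid steps. Each step is 1135 mm wide (x), 226 mm deep (y, the going) and 195 mm tall (the rise). The first step rests on the floor; each subsequent step sits one going further in +y and one rise higher in +z, directly behind and above the previous step with no overlap.


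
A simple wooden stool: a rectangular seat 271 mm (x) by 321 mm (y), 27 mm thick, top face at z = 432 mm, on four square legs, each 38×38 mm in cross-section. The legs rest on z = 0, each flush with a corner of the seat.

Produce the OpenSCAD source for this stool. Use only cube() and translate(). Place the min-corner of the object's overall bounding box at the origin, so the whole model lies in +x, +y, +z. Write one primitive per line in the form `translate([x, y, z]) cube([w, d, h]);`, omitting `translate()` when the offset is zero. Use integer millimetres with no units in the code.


// leg_h = 432 - 27 = 405
translate([0, 0, 405]) cube([271, 321, 27]);
cube([38, 38, 405]);
translate([233, 0, 0]) cube([38, 38, 405]);
translate([0, 283, 0]) cube([38, 38, 405]);
translate([233, 283, 0]) cube([38, 38, 405]);


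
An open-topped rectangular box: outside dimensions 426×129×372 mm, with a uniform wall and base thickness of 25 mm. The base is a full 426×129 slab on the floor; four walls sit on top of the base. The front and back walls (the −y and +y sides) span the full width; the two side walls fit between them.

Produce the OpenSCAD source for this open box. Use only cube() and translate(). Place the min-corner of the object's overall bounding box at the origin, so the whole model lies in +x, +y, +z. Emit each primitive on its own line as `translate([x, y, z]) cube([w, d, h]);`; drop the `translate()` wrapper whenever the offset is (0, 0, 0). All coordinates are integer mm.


cube([426, 129, 25]);
translate([0, 0, 25]) cube([426, 25, 347]);
translate([0, 104, 25]) cube([426, 25, 347]);
translate([0, 25, 25]) cube([25, 79, 347]);
translate([401, 25, 25]) cube([25, 79, 347]);


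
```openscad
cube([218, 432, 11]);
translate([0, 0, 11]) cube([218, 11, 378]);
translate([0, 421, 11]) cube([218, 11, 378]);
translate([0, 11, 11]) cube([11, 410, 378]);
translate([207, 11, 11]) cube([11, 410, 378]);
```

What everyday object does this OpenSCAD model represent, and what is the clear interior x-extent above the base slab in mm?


An open box. The internal width is 196 mm.

A 218×432 base slab with four walls standing on it — an open box. The base is 218 mm wide and the walls are 11 mm thick, so the internal width is 218 − 2 × 11 = 196 mm.


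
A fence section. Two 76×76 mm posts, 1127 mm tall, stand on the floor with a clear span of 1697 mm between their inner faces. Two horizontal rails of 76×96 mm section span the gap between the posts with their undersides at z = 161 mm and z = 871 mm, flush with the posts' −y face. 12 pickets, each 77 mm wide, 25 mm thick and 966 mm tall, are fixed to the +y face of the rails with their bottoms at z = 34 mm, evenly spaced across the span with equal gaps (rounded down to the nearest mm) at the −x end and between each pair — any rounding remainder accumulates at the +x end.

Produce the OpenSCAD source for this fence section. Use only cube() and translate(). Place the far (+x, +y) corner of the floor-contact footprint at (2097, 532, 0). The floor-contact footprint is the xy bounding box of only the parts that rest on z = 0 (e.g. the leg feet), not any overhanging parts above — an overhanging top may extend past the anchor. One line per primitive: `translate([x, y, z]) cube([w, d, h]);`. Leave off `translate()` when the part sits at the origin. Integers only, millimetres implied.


translate([248, 456, 0]) cube([76, 76, 1127]);
translate([2021, 456, 0]) cube([76, 76, 1127]);
translate([324, 456, 161]) cube([1697, 76, 96]);
translate([324, 456, 871]) cube([1697, 76, 96]);
translate([383, 532, 34]) cube([77, 25, 966]);
translate([519, 532, 34]) cube([77, 25, 966]);
translate([655, 532, 34]) cube([77, 25, 966]);
translate([791, 532, 34]) cube([77, 25, 966]);
translate([927, 532, 34]) cube([77, 25, 966]);
translate([1063, 532, 34]) cube([77, 25, 966]);
translate([1199, 532, 34]) cube([77, 25, 966]);
translate([1335, 532, 34]) cube([77, 25, 966]);
translate([1471, 532, 34]) cube([77, 25, 966]);
translate([1607, 532, 34]) cube([77, 25, 966]);
translate([1743, 532, 34]) cube([77, 25, 966]);
translate([1879, 532, 34]) cube([77, 25, 966]);


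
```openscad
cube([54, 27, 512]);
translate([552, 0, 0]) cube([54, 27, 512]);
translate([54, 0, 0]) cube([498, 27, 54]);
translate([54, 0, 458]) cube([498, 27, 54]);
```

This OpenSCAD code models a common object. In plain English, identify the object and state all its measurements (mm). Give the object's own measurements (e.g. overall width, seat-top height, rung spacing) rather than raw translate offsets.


A rectangular picture frame lying in the x–z plane (depth along y). The opening is 498 mm wide (x) by 404 mm tall (z), surrounded by a border 54 mm wide on all four sides. The frame is 27 mm deep and is made of two full-height vertical stiles with two horizontal rails fitted between them.


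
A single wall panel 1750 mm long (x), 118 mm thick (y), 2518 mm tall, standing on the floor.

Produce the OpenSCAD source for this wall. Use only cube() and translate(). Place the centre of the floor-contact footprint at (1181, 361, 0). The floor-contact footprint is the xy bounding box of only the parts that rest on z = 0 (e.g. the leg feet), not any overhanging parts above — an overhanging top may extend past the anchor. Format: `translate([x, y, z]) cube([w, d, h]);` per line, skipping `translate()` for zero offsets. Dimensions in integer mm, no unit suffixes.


translate([306, 302, 0]) cube([1750, 118, 2518]);


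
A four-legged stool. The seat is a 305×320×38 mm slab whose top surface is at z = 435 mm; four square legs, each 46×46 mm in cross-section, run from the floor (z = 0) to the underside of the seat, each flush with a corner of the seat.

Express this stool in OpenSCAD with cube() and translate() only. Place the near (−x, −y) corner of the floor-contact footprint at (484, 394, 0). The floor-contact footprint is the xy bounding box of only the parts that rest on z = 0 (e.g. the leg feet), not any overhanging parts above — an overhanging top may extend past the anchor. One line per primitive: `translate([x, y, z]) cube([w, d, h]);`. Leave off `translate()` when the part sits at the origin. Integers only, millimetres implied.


// leg_h = 435 - 38 = 397
translate([484, 394, 397]) cube([305, 320, 38]);
translate([484, 394, 0]) cube([46, 46, 397]);
translate([743, 394, 0]) cube([46, 46, 397]);
translate([484, 668, 0]) cube([46, 46, 397]);
translate([743, 668, 0]) cube([46, 46, 397]);


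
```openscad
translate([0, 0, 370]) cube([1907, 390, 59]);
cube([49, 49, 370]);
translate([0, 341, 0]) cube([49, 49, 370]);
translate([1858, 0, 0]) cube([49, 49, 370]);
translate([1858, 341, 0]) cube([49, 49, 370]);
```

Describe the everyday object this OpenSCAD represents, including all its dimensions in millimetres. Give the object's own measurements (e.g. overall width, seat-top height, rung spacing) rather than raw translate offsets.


A bench: a 1907×390 mm seat slab, 59 mm thick, top at z = 429 mm, on four 49×49 mm square legs flush with the seat corners and standing on z = 0.


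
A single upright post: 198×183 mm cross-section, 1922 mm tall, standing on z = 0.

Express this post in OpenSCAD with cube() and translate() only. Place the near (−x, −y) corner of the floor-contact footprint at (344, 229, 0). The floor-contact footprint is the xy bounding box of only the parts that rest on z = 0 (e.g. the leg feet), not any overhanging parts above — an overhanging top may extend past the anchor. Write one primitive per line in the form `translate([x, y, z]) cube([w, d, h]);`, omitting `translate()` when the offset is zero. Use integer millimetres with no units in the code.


translate([344, 229, 0]) cube([198, 183, 1922]);


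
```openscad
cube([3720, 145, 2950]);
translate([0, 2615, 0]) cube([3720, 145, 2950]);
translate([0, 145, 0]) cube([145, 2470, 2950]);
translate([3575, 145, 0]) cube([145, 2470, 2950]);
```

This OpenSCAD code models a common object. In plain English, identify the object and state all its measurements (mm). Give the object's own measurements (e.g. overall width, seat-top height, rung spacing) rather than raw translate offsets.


The wall frame of a small rectangular building: four walls, each 2950 mm tall and 145 mm thick, enclosing a footprint 3720 mm (x) by 2760 mm (y) outside-to-outside, with no floor or roof. The front and back walls (the −y and +y sides) span the full width; the two side walls fit between them.


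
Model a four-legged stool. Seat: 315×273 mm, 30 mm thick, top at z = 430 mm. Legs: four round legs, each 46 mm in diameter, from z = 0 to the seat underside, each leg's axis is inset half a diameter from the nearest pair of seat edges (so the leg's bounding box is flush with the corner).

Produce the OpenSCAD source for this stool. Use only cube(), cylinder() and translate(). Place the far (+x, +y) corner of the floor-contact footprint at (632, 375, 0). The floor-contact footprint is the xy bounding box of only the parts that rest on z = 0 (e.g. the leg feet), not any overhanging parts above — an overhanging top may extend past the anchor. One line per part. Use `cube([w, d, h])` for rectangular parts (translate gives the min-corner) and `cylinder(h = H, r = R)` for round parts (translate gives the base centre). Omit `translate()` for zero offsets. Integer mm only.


translate([317, 102, 400]) cube([315, 273, 30]);
translate([340, 125, 0]) cylinder(h = 400, r = 23);
translate([609, 125, 0]) cylinder(h = 400, r = 23);
translate([340, 352, 0]) cylinder(h = 400, r = 23);
translate([609, 352, 0]) cylinder(h = 400, r = 23);


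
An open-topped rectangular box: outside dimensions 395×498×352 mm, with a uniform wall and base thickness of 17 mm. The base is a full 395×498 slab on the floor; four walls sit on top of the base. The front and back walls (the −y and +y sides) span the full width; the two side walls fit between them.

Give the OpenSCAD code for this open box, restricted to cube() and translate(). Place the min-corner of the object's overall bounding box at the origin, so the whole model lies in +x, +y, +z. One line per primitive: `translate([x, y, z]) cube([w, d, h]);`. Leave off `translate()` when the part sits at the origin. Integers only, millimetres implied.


cube([395, 498, 17]);
translate([0, 0, 17]) cube([395, 17, 335]);
translate([0, 481, 17]) cube([395, 17, 335]);
translate([0, 17, 17]) cube([17, 464, 335]);
translate([378, 17, 17]) cube([17, 464, 335]);


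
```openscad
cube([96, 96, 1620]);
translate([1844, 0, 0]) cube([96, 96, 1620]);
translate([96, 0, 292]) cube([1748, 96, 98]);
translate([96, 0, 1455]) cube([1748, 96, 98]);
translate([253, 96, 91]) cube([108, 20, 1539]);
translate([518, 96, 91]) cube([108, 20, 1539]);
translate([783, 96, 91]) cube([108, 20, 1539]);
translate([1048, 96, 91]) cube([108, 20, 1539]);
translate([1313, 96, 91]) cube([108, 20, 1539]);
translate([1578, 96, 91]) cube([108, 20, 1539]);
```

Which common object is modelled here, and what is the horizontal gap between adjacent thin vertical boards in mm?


A fence section. The picket gap is 157 mm.

Two posts, two rails, 6 pickets — a fence section. Span 1748 mm holds 6 pickets of 108 mm with 7 equal gaps: ⌊(1748 − 6·108) / 7⌋ = 157 mm.


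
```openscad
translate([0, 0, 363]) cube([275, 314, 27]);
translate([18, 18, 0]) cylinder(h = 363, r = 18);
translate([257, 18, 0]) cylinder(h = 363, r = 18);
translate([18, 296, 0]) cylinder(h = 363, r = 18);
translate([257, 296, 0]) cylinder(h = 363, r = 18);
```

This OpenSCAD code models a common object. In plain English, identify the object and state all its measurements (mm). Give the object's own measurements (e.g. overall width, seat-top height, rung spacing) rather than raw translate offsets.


A four-legged stool. The seat is a 275×314×27 mm slab whose top surface is at z = 390 mm; four round legs, each 36 mm in diameter, run from the floor (z = 0) to the underside of the seat, each leg's axis is inset half a diameter from the nearest pair of seat edges (so the leg's bounding box is flush with the corner).


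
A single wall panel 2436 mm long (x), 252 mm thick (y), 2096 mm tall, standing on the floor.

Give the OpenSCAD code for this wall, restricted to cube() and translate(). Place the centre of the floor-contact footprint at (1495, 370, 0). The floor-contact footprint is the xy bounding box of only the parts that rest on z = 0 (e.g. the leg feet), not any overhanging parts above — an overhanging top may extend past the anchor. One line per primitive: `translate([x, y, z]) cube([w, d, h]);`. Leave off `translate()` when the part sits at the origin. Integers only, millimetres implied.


translate([277, 244, 0]) cube([2436, 252, 2096]);


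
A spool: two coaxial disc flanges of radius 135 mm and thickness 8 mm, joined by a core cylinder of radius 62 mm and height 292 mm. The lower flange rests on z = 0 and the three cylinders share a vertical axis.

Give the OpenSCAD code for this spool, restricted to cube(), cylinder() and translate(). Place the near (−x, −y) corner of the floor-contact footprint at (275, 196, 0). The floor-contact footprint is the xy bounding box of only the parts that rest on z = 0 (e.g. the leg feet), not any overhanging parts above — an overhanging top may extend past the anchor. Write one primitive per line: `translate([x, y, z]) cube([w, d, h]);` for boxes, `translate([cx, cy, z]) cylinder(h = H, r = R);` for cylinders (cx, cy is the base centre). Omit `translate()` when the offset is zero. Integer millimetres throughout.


translate([410, 331, 0]) cylinder(h = 8, r = 135);
translate([410, 331, 8]) cylinder(h = 292, r = 62);
translate([410, 331, 300]) cylinder(h = 8, r = 135);


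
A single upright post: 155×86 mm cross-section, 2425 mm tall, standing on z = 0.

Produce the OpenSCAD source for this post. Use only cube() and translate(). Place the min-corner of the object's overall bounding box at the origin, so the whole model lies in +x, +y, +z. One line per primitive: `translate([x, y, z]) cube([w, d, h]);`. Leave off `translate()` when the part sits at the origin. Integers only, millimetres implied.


cube([155, 86, 2425]);


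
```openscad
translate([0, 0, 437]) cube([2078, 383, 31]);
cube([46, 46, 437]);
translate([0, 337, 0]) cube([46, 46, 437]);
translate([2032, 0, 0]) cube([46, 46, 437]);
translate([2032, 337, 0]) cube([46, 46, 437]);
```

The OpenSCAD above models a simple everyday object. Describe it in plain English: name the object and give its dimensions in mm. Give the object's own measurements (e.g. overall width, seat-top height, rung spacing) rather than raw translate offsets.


A bench: a 2078×383 mm seat slab, 31 mm thick, top at z = 468 mm, on four 46×46 mm square legs flush with the seat corners and standing on z = 0.


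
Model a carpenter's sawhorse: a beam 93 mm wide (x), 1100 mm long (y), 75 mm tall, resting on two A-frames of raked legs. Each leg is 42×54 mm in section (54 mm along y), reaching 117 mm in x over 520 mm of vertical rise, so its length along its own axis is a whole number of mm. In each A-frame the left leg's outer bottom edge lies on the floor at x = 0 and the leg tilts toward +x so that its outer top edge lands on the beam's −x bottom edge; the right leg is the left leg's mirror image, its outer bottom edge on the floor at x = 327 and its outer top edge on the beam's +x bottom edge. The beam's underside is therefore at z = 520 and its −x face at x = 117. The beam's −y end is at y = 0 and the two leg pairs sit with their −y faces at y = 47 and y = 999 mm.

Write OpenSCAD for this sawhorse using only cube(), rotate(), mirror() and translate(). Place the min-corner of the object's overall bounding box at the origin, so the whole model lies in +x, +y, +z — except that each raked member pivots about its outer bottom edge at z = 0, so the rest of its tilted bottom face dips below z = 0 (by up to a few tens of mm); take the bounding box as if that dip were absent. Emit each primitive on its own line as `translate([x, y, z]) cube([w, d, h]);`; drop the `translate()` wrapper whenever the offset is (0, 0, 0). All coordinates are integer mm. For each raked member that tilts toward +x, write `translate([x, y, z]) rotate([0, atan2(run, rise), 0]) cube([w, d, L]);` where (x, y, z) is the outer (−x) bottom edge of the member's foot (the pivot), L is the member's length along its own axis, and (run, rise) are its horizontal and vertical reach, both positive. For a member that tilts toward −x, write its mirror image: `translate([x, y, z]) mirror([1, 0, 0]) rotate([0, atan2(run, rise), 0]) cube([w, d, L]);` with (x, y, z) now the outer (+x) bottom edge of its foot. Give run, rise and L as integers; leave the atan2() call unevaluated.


translate([117, 0, 520]) cube([93, 1100, 75]);
translate([0, 47, 0]) rotate([0, atan2(117, 520), 0]) cube([42, 54, 533]);
translate([327, 47, 0]) mirror([1, 0, 0]) rotate([0, atan2(117, 520), 0]) cube([42, 54, 533]);
translate([0, 999, 0]) rotate([0, atan2(117, 520), 0]) cube([42, 54, 533]);
translate([327, 999, 0]) mirror([1, 0, 0]) rotate([0, atan2(117, 520), 0]) cube([42, 54, 533]);


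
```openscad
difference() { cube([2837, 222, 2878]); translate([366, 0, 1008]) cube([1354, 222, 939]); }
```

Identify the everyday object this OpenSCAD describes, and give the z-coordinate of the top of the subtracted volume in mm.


A wall with a window opening. The window head height is 1947 mm.

A wall with a rectangular opening subtracted — a window. Sill at z = 1008, opening 939 mm tall, so the head is at 1008 + 939 = 1947 mm.


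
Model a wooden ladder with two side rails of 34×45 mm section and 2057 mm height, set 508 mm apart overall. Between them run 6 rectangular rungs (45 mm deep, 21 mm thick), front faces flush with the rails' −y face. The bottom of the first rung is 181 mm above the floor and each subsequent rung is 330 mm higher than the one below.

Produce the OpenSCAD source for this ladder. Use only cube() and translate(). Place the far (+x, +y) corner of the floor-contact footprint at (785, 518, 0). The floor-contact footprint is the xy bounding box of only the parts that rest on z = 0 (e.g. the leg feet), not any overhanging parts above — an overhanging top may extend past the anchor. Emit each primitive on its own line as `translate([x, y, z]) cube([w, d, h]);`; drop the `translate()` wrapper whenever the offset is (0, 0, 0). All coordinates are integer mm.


translate([277, 473, 0]) cube([34, 45, 2057]);
translate([751, 473, 0]) cube([34, 45, 2057]);
translate([311, 473, 181]) cube([440, 45, 21]);
translate([311, 473, 511]) cube([440, 45, 21]);
translate([311, 473, 841]) cube([440, 45, 21]);
translate([311, 473, 1171]) cube([440, 45, 21]);
translate([311, 473, 1501]) cube([440, 45, 21]);
translate([311, 473, 1831]) cube([440, 45, 21]);


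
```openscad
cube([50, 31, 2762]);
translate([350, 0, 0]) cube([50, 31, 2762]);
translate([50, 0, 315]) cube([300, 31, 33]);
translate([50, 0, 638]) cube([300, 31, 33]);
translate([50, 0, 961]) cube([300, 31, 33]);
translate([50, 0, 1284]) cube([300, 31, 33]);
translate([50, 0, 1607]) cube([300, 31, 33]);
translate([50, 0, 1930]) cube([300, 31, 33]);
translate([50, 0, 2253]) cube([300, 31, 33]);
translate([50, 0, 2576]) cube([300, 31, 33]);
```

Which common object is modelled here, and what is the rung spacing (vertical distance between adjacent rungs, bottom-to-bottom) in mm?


A ladder. The rung spacing is 323 mm.

Two tall 50×31 posts with 8 short bars between them — a ladder. Adjacent rungs sit at z = 315 and z = 638, so the spacing is 638 − 315 = 323 mm.


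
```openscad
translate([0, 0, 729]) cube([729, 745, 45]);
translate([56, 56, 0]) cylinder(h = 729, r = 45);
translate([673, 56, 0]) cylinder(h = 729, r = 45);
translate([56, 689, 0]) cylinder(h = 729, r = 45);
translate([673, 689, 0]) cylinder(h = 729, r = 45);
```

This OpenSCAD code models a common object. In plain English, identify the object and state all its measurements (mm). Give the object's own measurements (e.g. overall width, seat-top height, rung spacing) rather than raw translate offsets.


A table: top 729 mm (x) × 745 mm (y), 45 mm thick, upper face at z = 774 mm, on four round legs of 90 mm diameter, each leg's bounding box inset 11 mm from the nearest pair of top edges from z = 0 to the bottom of the top.


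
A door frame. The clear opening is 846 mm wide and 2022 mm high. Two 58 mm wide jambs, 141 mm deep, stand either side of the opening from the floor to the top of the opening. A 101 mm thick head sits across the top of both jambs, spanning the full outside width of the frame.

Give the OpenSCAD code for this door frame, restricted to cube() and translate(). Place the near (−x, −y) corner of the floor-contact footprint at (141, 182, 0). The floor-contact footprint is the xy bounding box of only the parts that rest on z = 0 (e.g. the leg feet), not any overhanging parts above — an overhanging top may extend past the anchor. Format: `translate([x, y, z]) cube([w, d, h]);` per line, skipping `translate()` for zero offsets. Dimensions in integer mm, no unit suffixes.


translate([141, 182, 0]) cube([58, 141, 2022]);
translate([1045, 182, 0]) cube([58, 141, 2022]);
translate([141, 182, 2022]) cube([962, 141, 101]);


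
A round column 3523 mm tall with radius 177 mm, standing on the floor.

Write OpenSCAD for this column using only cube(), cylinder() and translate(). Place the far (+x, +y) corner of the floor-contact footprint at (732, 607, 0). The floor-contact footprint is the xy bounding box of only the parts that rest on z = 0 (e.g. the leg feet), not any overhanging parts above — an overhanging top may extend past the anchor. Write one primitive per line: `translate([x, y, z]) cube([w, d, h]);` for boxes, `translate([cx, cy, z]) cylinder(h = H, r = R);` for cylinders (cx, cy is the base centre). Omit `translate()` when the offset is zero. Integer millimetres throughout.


translate([555, 430, 0]) cylinder(h = 3523, r = 177);


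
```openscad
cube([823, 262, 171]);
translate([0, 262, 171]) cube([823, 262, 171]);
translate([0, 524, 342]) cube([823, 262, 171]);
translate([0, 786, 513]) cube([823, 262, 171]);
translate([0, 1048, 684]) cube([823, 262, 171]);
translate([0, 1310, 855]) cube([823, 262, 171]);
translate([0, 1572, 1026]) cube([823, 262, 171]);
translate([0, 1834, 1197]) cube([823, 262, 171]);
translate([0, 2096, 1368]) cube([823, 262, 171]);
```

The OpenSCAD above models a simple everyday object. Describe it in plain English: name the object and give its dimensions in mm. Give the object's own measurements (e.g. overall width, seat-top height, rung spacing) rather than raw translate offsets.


A straight staircase of 9 solid steps. Each step is 823 mm wide (x), 262 mm deep (y, the going) and 171 mm tall (the rise). The first step rests on the floor; each subsequent step sits one going further in +y and one rise higher in +z, directly behind and above the previous step with no overlap.


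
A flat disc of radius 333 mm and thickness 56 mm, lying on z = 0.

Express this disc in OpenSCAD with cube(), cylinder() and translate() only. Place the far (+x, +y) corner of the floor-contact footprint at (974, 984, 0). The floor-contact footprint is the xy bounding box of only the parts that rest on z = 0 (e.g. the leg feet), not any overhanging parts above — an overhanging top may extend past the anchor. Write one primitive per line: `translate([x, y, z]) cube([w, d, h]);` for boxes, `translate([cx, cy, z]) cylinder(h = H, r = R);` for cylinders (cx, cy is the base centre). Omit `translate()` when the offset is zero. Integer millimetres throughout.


translate([641, 651, 0]) cylinder(h = 56, r = 333);


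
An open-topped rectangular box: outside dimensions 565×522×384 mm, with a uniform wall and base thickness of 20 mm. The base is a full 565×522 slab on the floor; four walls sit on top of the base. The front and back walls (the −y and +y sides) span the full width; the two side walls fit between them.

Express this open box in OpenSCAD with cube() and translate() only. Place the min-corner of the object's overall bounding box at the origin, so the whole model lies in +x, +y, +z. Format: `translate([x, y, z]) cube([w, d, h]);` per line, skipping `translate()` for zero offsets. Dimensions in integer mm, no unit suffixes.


cube([565, 522, 20]);
translate([0, 0, 20]) cube([565, 20, 364]);
translate([0, 502, 20]) cube([565, 20, 364]);
translate([0, 20, 20]) cube([20, 482, 364]);
translate([545, 20, 20]) cube([20, 482, 364]);


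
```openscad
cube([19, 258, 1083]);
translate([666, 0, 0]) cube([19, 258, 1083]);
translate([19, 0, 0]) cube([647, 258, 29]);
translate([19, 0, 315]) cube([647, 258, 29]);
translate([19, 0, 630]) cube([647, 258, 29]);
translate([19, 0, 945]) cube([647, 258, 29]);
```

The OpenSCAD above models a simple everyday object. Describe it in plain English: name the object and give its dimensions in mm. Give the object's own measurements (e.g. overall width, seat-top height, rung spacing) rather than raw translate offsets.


An open bookshelf. Two side panels, each 19 mm thick, 258 mm deep and 1083 mm tall, stand 685 mm apart (outside-to-outside). Between them sit 4 shelves, each 29 mm thick and 258 mm deep, spanning the full gap between the sides. The bottom shelf rests on the floor (its underside at z = 0) and the clear gap between one shelf's top and the next shelf's underside is 286 mm.


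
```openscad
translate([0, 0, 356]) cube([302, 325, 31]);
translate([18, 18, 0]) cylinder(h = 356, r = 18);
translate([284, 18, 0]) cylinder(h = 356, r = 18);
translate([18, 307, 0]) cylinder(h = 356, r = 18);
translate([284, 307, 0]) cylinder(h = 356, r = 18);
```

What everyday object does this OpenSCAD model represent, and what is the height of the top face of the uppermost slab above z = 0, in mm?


A stool. The seat height is 387 mm.

A 302×325×31 slab at z = 356 on four corner cylinders — a stool. The seat top is 356 + 31 = 387 mm.


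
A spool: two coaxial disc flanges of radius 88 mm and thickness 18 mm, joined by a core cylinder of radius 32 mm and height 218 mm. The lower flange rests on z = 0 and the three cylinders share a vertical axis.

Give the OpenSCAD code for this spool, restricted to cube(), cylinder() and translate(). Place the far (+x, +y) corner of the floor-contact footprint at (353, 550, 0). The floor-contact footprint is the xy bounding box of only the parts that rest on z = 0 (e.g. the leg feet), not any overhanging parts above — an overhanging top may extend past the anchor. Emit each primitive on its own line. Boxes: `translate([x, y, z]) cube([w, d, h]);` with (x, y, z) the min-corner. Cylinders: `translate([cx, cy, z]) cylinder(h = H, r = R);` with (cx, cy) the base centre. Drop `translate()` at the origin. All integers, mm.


translate([265, 462, 0]) cylinder(h = 18, r = 88);
translate([265, 462, 18]) cylinder(h = 218, r = 32);
translate([265, 462, 236]) cylinder(h = 18, r = 88);


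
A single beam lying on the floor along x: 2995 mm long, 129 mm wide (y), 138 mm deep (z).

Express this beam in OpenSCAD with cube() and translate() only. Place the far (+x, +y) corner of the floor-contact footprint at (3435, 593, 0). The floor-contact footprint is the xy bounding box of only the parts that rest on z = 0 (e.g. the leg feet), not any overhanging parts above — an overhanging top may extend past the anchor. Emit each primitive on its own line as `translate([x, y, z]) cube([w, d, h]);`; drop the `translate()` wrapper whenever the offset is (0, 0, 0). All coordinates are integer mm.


translate([440, 464, 0]) cube([2995, 129, 138]);


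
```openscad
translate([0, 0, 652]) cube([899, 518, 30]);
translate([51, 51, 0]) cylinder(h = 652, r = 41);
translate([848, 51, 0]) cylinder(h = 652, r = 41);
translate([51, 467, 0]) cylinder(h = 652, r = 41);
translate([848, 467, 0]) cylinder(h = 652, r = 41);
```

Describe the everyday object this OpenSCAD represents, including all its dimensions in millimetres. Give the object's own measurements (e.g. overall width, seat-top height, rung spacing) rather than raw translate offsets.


A table: top 899 mm (x) × 518 mm (y), 30 mm thick, upper face at z = 682 mm, on four round legs of 82 mm diameter, each leg's bounding box inset 10 mm from the nearest pair of top edges from z = 0 to the bottom of the top.


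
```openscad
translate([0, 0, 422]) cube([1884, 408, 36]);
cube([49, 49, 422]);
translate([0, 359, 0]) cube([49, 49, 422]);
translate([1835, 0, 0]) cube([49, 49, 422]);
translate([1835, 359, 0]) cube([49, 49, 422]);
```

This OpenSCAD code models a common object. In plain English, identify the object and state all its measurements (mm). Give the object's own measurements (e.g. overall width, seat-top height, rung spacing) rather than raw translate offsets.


A bench: a 1884×408 mm seat slab, 36 mm thick, top at z = 458 mm, on four 49×49 mm square legs flush with the seat corners and standing on z = 0.


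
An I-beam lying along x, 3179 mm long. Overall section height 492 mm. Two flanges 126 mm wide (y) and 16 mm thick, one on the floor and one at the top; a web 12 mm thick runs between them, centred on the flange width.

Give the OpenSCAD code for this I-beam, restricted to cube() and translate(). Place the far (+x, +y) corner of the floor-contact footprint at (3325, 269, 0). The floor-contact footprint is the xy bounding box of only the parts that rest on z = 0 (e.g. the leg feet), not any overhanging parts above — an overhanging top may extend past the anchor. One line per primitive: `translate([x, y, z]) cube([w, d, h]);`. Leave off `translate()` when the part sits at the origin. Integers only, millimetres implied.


translate([146, 143, 0]) cube([3179, 126, 16]);
translate([146, 200, 16]) cube([3179, 12, 460]);
translate([146, 143, 476]) cube([3179, 126, 16]);


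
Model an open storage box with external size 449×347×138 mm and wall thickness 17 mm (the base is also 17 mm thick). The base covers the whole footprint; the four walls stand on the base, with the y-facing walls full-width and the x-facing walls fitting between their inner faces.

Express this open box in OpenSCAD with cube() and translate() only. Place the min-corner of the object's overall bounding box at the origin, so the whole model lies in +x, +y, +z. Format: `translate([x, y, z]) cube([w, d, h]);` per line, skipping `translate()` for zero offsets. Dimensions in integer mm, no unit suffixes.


cube([449, 347, 17]);
translate([0, 0, 17]) cube([449, 17, 121]);
translate([0, 330, 17]) cube([449, 17, 121]);
translate([0, 17, 17]) cube([17, 313, 121]);
translate([432, 17, 17]) cube([17, 313, 121]);


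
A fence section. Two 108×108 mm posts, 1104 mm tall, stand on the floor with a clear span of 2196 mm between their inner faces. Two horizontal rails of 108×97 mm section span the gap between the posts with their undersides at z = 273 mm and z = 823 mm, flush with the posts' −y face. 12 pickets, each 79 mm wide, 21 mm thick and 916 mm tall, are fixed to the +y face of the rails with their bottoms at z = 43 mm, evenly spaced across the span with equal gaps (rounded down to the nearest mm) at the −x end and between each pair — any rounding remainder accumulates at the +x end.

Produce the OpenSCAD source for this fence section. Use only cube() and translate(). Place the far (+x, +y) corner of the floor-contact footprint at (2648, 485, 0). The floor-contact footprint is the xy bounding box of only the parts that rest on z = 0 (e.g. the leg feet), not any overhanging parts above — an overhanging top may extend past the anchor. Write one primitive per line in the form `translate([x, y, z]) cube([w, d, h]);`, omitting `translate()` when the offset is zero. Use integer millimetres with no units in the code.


translate([236, 377, 0]) cube([108, 108, 1104]);
translate([2540, 377, 0]) cube([108, 108, 1104]);
translate([344, 377, 273]) cube([2196, 108, 97]);
translate([344, 377, 823]) cube([2196, 108, 97]);
translate([440, 485, 43]) cube([79, 21, 916]);
translate([615, 485, 43]) cube([79, 21, 916]);
translate([790, 485, 43]) cube([79, 21, 916]);
translate([965, 485, 43]) cube([79, 21, 916]);
translate([1140, 485, 43]) cube([79, 21, 916]);
translate([1315, 485, 43]) cube([79, 21, 916]);
translate([1490, 485, 43]) cube([79, 21, 916]);
translate([1665, 485, 43]) cube([79, 21, 916]);
translate([1840, 485, 43]) cube([79, 21, 916]);
translate([2015, 485, 43]) cube([79, 21, 916]);
translate([2190, 485, 43]) cube([79, 21, 916]);
translate([2365, 485, 43]) cube([79, 21, 916]);


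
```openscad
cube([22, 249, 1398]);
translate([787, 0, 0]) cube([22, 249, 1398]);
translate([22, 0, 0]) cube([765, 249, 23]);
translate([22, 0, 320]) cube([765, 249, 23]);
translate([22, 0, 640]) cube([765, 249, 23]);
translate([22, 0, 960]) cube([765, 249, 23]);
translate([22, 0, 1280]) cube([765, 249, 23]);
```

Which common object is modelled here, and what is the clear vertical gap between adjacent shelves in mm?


A bookshelf. The clear shelf gap is 297 mm.

Two tall side panels with 5 horizontal boards between them — a bookshelf. The first two shelf undersides are at z = 0 and z = 320; with shelf thickness 23, the clear gap is 320 − 0 − 23 = 297 mm.


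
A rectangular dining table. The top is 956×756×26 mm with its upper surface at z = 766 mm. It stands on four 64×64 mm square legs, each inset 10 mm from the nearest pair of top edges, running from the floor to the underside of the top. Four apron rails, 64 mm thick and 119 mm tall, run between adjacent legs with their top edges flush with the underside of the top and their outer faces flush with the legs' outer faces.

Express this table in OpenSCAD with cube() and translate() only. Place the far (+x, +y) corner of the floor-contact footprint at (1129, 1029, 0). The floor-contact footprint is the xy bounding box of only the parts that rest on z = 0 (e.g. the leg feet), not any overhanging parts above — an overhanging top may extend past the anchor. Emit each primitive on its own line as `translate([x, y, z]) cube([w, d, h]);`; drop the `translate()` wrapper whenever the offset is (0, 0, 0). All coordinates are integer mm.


// leg_h = 766 - 26 = 740
// apron z = 740 - 119 = 621
translate([183, 283, 740]) cube([956, 756, 26]);
translate([193, 293, 0]) cube([64, 64, 740]);
translate([1065, 293, 0]) cube([64, 64, 740]);
translate([193, 965, 0]) cube([64, 64, 740]);
translate([1065, 965, 0]) cube([64, 64, 740]);
translate([257, 293, 621]) cube([808, 64, 119]);
translate([257, 965, 621]) cube([808, 64, 119]);
translate([193, 357, 621]) cube([64, 608, 119]);
translate([1065, 357, 621]) cube([64, 608, 119]);


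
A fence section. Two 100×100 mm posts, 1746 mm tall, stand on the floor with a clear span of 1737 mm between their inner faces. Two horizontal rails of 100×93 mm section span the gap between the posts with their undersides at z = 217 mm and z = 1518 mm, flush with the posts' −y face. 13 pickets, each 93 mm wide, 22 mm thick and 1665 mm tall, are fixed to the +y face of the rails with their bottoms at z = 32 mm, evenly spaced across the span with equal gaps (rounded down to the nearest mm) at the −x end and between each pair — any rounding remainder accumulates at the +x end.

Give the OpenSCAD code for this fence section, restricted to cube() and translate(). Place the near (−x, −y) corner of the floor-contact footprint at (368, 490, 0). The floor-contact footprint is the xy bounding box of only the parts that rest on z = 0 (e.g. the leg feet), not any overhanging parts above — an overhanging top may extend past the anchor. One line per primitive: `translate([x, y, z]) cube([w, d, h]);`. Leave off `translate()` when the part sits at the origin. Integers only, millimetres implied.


translate([368, 490, 0]) cube([100, 100, 1746]);
translate([2205, 490, 0]) cube([100, 100, 1746]);
translate([468, 490, 217]) cube([1737, 100, 93]);
translate([468, 490, 1518]) cube([1737, 100, 93]);
translate([505, 590, 32]) cube([93, 22, 1665]);
translate([635, 590, 32]) cube([93, 22, 1665]);
translate([765, 590, 32]) cube([93, 22, 1665]);
translate([895, 590, 32]) cube([93, 22, 1665]);
translate([1025, 590, 32]) cube([93, 22, 1665]);
translate([1155, 590, 32]) cube([93, 22, 1665]);
translate([1285, 590, 32]) cube([93, 22, 1665]);
translate([1415, 590, 32]) cube([93, 22, 1665]);
translate([1545, 590, 32]) cube([93, 22, 1665]);
translate([1675, 590, 32]) cube([93, 22, 1665]);
translate([1805, 590, 32]) cube([93, 22, 1665]);
translate([1935, 590, 32]) cube([93, 22, 1665]);
translate([2065, 590, 32]) cube([93, 22, 1665]);
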